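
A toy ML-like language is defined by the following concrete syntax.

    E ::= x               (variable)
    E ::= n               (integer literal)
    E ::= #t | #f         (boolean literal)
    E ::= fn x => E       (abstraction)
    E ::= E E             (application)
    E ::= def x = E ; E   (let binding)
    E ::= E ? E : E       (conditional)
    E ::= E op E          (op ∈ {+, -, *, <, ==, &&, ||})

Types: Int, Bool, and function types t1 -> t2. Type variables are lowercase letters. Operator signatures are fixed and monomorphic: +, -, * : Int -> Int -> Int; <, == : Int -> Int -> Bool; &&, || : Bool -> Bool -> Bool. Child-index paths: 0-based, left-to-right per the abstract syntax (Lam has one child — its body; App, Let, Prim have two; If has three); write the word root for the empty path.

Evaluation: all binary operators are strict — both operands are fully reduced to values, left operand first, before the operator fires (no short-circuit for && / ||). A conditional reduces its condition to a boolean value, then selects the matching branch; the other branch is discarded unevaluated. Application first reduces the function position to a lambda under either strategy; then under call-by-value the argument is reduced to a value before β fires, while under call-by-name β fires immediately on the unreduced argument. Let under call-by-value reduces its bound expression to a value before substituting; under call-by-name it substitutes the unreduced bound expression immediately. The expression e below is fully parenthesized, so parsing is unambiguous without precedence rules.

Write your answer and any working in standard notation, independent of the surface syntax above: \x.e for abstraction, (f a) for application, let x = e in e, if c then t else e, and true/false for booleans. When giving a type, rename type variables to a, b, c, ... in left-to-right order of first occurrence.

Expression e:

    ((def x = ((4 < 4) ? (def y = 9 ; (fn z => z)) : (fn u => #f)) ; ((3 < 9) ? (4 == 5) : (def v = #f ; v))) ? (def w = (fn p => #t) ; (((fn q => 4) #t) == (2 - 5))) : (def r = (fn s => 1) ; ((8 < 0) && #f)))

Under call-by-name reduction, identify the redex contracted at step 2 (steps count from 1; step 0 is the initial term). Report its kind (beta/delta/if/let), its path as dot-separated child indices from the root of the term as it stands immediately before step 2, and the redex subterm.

Answer: delta at 0.0 : (3 < 9)

Working:
step 0: (if (let x = (if (4 < 4) then (let y = 9 in (\z.z)) else (\u.false)) in (if (3 < 9) then (4 == 5) else (let v = false in v))) then (let w = (\p.true) in (((\q.4) true) == (2 - 5))) else (let r = (\s.1) in ((8 < 0) && false)))
step 1: [let@0] (if (if (3 < 9) then (4 == 5) else (let v = false in v)) then (let w = (\p.true) in (((\q.4) true) == (2 - 5))) else (let r = (\s.1) in ((8 < 0) && false)))
step 2: [delta@0.0] (if (if true then (4 == 5) else (let v = false in v)) then (let w = (\p.true) in (((\q.4) true) == (2 - 5))) else (let r = (\s.1) in ((8 < 0) && false)))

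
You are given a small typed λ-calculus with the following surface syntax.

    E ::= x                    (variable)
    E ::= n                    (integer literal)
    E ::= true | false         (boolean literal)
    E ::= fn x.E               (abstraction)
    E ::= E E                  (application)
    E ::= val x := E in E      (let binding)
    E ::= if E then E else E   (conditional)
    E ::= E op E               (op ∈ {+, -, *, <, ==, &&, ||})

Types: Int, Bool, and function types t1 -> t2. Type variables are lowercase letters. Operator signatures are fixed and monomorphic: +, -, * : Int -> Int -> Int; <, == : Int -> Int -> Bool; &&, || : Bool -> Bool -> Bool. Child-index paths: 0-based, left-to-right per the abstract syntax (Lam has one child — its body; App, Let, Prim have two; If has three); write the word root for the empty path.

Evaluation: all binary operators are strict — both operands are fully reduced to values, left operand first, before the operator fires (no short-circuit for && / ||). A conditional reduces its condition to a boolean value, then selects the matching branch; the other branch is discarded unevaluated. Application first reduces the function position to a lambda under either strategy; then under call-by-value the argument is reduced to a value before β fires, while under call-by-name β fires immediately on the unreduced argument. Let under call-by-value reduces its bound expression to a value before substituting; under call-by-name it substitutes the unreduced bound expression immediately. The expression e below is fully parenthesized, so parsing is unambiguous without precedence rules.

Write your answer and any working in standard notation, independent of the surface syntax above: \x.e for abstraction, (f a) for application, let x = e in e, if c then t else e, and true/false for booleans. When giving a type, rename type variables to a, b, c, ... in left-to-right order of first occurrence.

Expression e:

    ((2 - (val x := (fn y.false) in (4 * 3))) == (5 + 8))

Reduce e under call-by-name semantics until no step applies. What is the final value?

Trace:
step 0: ((2 - (let x = (\y.false) in (4 * 3))) == (5 + 8))
step 1: [let@0.1] ((2 - (4 * 3)) == (5 + 8))
step 2: [delta@0.1] ((2 - 12) == (5 + 8))
step 3: [delta@0] (-10 == (5 + 8))
step 4: [delta@1] (-10 == 13)
step 5: [delta@root] false

Answer: false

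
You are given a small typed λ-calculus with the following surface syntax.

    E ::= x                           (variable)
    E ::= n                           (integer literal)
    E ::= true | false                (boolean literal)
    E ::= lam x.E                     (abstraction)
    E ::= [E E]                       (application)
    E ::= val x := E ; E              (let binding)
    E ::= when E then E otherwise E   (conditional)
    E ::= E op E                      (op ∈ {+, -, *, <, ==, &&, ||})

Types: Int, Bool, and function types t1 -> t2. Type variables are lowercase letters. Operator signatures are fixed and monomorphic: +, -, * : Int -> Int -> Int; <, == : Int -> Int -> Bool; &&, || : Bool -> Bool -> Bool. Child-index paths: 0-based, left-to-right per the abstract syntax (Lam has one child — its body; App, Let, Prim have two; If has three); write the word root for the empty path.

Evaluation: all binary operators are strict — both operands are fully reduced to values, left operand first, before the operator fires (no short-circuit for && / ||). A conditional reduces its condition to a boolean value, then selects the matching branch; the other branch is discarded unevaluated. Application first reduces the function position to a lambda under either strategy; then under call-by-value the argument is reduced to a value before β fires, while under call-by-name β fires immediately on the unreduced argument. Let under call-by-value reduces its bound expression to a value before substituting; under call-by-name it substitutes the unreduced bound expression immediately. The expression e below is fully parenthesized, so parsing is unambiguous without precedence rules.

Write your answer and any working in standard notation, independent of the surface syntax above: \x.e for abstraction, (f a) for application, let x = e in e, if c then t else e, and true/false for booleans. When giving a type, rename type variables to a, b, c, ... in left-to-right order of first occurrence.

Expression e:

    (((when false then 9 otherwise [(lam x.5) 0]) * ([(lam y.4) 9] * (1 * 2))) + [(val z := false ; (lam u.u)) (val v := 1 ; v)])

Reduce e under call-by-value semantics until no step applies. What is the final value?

Trace:
step 0: (((if false then 9 else ((\x.5) 0)) * (((\y.4) 9) * (1 * 2))) + ((let z = false in (\u.u)) (let v = 1 in v)))
step 1: [if@0.0] ((((\x.5) 0) * (((\y.4) 9) * (1 * 2))) + ((let z = false in (\u.u)) (let v = 1 in v)))
step 2: [beta@0.0] ((5 * (((\y.4) 9) * (1 * 2))) + ((let z = false in (\u.u)) (let v = 1 in v)))
step 3: [beta@0.1.0] ((5 * (4 * (1 * 2))) + ((let z = false in (\u.u)) (let v = 1 in v)))
step 4: [delta@0.1.1] ((5 * (4 * 2)) + ((let z = false in (\u.u)) (let v = 1 in v)))
step 5: [delta@0.1] ((5 * 8) + ((let z = false in (\u.u)) (let v = 1 in v)))
step 6: [delta@0] (40 + ((let z = false in (\u.u)) (let v = 1 in v)))
step 7: [let@1.0] (40 + ((\u.u) (let v = 1 in v)))
step 8: [let@1.1] (40 + ((\u.u) 1))
step 9: [beta@1] (40 + 1)
step 10: [delta@root] 41

Answer: 41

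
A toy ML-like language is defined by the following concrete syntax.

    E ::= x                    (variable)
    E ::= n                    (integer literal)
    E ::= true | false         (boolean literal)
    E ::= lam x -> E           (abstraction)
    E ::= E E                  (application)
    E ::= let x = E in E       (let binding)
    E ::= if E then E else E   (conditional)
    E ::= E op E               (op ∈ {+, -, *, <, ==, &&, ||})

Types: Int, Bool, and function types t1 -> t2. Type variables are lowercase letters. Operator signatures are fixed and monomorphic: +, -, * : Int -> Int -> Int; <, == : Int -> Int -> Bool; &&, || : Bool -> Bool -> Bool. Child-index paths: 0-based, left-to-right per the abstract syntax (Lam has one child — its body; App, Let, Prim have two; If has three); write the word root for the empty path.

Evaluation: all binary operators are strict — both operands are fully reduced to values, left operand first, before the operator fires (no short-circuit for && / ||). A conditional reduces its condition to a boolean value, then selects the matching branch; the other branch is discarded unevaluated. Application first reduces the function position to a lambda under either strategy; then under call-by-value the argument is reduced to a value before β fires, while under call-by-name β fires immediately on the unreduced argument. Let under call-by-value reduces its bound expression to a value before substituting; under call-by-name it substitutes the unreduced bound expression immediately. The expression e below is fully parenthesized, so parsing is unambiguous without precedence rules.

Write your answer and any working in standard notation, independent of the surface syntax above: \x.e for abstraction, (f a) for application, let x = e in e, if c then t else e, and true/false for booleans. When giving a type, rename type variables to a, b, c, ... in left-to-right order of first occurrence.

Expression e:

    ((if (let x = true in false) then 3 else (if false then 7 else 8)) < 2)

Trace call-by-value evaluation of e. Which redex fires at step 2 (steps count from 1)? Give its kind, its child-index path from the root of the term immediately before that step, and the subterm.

Answer: if at 0 : (if false then 3 else (if false then 7 else 8))

Working:
step 0: ((if (let x = true in false) then 3 else (if false then 7 else 8)) < 2)
step 1: [let@0.0] ((if false then 3 else (if false then 7 else 8)) < 2)
step 2: [if@0] ((if false then 7 else 8) < 2)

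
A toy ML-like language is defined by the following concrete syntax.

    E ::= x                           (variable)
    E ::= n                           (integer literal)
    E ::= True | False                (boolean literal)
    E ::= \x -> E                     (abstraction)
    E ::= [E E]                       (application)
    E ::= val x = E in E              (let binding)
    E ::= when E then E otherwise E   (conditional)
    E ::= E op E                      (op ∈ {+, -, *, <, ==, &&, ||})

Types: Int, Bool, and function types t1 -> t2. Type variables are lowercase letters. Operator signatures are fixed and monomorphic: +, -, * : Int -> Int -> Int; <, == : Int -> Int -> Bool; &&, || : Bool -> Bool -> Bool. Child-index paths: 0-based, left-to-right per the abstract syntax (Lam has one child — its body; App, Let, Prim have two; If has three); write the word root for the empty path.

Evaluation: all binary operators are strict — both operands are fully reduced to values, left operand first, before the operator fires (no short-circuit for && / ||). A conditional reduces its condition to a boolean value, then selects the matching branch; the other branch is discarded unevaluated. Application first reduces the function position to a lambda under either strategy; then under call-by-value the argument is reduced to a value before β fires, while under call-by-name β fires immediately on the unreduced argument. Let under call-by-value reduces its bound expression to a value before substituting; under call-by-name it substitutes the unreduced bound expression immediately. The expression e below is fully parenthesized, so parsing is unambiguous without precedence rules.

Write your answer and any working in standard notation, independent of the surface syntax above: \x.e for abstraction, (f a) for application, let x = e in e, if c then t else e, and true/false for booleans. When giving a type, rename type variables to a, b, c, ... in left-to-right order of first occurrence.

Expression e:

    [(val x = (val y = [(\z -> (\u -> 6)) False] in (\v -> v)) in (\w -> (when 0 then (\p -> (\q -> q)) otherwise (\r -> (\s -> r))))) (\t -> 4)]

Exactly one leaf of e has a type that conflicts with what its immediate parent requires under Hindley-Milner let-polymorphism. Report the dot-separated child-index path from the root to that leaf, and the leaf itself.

Answer: 0.1.0.0 : 0

Working:
\u._ : b -> Int
\z._ : a -> b -> Int
  unify a -> b -> Int ~ Bool -> c
  unify a ~ Bool
  unify b -> Int ~ c
_ _ : b -> Int
let y : forall. b -> Int
v : d
\v._ : d -> d
let x : forall. d -> d
  unify Int ~ Bool
  FAIL: mismatch Int ~ Bool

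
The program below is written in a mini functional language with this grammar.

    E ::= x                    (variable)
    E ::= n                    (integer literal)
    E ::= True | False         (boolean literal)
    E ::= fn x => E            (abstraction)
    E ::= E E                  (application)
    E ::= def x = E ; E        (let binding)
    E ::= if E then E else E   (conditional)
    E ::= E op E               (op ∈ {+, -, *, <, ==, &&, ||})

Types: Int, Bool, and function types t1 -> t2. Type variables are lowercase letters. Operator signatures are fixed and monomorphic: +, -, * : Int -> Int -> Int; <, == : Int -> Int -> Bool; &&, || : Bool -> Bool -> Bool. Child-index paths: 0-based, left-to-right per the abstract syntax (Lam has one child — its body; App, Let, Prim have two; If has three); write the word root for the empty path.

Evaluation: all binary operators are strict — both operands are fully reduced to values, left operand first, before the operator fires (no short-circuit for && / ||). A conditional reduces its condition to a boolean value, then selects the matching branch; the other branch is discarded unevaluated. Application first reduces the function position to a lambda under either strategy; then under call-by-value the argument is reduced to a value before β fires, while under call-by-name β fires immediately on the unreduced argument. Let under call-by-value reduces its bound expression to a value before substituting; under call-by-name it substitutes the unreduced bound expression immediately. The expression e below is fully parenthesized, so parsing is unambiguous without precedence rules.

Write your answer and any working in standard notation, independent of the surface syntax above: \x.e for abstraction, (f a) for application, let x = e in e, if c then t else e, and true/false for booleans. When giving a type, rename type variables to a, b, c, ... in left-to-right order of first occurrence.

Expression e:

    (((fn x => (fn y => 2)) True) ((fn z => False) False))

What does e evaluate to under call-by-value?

Answer: 2

Working:
step 0: (((\x.(\y.2)) true) ((\z.false) false))
step 1: [beta@0] ((\y.2) ((\z.false) false))
step 2: [beta@1] ((\y.2) false)
step 3: [beta@root] 2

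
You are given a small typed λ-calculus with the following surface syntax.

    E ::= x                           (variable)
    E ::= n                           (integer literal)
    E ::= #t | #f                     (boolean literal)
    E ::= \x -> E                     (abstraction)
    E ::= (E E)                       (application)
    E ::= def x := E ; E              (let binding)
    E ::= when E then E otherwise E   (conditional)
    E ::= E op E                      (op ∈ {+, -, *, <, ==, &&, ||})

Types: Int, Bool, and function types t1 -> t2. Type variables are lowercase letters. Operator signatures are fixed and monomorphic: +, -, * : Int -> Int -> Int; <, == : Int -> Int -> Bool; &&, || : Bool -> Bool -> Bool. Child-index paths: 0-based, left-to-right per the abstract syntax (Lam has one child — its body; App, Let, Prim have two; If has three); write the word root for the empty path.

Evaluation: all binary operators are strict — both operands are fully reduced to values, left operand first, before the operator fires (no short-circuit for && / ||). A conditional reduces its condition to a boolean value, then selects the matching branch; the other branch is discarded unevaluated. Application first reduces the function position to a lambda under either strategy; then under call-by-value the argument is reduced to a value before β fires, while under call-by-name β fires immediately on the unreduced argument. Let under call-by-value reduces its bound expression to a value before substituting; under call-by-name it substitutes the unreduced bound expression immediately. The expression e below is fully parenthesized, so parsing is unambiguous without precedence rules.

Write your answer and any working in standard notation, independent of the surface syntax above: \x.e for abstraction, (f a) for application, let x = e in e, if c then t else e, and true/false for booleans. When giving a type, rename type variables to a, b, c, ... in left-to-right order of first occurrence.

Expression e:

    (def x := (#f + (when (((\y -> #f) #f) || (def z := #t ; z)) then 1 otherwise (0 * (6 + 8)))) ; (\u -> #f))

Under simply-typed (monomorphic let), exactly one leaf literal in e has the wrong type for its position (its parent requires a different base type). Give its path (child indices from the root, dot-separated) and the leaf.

Answer: 0.0 : false

Derivation:
  unify Bool ~ Int
  FAIL: mismatch Bool ~ Int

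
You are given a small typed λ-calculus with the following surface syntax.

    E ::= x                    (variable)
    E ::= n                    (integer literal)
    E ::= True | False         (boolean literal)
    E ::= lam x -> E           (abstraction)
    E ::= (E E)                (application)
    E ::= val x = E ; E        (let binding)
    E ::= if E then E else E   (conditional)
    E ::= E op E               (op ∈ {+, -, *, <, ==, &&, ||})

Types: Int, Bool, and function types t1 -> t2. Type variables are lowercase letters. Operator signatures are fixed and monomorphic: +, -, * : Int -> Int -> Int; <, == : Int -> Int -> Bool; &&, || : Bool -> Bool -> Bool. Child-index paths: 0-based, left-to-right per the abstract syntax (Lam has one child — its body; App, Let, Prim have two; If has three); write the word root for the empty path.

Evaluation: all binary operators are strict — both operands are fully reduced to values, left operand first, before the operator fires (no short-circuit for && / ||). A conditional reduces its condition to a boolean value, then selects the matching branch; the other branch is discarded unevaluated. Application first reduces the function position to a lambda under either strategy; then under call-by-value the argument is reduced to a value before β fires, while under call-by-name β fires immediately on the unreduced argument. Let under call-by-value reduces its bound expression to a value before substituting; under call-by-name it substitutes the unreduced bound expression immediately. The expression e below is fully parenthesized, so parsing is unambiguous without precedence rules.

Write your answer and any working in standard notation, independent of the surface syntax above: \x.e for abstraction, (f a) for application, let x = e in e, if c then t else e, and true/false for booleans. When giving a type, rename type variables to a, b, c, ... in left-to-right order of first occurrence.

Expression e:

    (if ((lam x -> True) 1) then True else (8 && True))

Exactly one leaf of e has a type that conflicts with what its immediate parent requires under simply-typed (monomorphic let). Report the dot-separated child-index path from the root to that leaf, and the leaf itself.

Answer: 2.0 : 8

Derivation:
\x._ : a -> Bool
  unify a -> Bool ~ Int -> b
  unify a ~ Int
  unify Bool ~ b
_ _ : Bool
  unify Bool ~ Bool
  unify Int ~ Bool
  FAIL: mismatch Int ~ Bool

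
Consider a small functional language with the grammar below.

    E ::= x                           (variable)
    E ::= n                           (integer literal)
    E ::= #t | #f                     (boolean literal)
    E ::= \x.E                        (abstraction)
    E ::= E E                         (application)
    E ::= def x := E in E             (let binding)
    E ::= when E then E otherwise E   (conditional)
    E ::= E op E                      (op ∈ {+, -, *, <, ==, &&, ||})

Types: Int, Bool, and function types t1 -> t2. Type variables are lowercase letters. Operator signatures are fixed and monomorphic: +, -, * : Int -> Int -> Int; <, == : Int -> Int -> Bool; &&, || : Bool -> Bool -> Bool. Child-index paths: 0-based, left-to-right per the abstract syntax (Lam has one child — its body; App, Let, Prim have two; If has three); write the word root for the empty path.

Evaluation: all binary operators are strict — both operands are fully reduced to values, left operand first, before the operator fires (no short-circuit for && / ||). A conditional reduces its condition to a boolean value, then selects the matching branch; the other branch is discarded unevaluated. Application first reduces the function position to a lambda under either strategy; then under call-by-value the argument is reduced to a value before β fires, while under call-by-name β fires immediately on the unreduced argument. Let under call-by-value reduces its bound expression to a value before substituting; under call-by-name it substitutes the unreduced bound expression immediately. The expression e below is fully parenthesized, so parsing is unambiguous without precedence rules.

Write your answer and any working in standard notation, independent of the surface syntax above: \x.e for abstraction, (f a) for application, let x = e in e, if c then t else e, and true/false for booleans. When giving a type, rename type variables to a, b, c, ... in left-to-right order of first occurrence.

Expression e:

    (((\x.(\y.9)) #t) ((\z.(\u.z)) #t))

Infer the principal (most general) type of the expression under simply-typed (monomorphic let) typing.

Answer: Int

Working:
\y._ : b -> Int
\x._ : a -> b -> Int
  unify a -> b -> Int ~ Bool -> c
  unify a ~ Bool
  unify b -> Int ~ c
_ _ : b -> Int
z : d
\u._ : e -> d
\z._ : d -> e -> d
  unify d -> e -> d ~ Bool -> f
  unify d ~ Bool
  unify e -> Bool ~ f
_ _ : e -> Bool
  unify b -> Int ~ (e -> Bool) -> g
  unify b ~ e -> Bool
  unify Int ~ g
_ _ : Int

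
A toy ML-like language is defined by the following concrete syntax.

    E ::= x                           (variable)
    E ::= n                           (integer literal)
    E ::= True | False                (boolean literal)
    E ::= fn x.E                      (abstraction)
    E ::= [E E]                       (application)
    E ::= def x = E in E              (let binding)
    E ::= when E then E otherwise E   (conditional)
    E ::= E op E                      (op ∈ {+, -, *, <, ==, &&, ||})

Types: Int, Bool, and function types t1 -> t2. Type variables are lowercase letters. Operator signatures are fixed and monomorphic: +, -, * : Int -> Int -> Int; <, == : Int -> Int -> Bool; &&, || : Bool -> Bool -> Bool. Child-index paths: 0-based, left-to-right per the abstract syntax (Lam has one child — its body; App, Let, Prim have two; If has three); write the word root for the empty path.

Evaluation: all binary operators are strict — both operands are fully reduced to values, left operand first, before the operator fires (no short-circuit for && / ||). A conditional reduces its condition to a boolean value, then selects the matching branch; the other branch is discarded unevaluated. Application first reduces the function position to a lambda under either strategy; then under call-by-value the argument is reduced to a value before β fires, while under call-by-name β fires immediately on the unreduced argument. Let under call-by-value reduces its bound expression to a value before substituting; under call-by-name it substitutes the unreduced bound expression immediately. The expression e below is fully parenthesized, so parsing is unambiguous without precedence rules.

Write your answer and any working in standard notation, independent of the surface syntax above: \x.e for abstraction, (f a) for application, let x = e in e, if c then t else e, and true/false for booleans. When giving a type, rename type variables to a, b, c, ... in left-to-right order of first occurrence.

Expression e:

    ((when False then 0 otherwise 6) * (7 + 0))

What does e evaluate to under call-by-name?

Answer: 42

Derivation:
step 0: ((if false then 0 else 6) * (7 + 0))
step 1: [if@0] (6 * (7 + 0))
step 2: [delta@1] (6 * 7)
step 3: [delta@root] 42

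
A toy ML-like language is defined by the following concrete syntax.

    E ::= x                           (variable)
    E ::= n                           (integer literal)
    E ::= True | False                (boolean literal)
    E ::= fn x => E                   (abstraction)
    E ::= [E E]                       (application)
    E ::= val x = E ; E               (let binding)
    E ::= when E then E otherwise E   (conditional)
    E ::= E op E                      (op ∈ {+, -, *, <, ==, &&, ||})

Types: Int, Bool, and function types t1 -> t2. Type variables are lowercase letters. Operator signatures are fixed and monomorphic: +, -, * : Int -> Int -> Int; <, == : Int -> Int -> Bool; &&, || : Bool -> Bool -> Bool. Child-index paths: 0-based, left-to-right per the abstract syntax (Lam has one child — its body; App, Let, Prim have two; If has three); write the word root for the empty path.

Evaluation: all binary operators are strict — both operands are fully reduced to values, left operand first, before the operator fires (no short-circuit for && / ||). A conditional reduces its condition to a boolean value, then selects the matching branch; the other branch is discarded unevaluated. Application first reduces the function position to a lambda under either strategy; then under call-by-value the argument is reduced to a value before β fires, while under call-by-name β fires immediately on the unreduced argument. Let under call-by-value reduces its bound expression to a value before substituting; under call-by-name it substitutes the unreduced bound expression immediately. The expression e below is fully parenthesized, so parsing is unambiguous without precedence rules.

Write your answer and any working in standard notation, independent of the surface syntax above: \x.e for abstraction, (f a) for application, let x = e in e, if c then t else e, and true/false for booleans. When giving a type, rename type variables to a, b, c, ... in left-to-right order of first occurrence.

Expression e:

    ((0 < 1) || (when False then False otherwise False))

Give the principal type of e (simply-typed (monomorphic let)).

Answer: Bool

Working:
  unify Int ~ Int
  unify Int ~ Int
  unify Bool ~ Bool
  unify Bool ~ Bool
  unify Bool ~ Bool
  unify Bool ~ Bool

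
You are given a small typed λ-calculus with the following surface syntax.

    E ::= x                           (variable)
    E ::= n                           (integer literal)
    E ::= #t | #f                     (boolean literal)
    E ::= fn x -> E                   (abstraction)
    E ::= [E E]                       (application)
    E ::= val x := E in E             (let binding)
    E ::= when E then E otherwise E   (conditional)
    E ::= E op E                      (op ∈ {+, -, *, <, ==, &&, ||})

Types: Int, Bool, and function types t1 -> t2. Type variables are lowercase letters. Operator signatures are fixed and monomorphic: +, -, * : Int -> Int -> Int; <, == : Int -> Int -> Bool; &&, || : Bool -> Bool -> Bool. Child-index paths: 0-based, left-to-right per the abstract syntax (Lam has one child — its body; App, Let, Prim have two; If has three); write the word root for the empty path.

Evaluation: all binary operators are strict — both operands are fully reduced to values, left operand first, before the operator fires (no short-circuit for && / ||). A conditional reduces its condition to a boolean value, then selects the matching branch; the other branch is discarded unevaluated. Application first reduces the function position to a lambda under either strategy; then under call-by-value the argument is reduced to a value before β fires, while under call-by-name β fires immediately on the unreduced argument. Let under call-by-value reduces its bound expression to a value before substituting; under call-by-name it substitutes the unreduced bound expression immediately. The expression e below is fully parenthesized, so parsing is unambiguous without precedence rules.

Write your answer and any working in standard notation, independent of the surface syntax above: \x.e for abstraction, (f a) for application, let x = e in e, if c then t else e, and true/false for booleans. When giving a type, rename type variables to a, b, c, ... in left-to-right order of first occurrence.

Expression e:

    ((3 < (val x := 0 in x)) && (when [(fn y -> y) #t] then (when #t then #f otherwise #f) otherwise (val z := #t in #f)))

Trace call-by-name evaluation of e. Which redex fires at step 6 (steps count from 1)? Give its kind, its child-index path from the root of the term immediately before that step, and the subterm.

Derivation:
step 0: ((3 < (let x = 0 in x)) && (if ((\y.y) true) then (if true then false else false) else (let z = true in false)))
step 1: [let@0.1] ((3 < 0) && (if ((\y.y) true) then (if true then false else false) else (let z = true in false)))
step 2: [delta@0] (false && (if ((\y.y) true) then (if true then false else false) else (let z = true in false)))
step 3: [beta@1.0] (false && (if true then (if true then false else false) else (let z = true in false)))
step 4: [if@1] (false && (if true then false else false))
step 5: [if@1] (false && false)
step 6: [delta@root] false

Answer: delta at root : (false && false)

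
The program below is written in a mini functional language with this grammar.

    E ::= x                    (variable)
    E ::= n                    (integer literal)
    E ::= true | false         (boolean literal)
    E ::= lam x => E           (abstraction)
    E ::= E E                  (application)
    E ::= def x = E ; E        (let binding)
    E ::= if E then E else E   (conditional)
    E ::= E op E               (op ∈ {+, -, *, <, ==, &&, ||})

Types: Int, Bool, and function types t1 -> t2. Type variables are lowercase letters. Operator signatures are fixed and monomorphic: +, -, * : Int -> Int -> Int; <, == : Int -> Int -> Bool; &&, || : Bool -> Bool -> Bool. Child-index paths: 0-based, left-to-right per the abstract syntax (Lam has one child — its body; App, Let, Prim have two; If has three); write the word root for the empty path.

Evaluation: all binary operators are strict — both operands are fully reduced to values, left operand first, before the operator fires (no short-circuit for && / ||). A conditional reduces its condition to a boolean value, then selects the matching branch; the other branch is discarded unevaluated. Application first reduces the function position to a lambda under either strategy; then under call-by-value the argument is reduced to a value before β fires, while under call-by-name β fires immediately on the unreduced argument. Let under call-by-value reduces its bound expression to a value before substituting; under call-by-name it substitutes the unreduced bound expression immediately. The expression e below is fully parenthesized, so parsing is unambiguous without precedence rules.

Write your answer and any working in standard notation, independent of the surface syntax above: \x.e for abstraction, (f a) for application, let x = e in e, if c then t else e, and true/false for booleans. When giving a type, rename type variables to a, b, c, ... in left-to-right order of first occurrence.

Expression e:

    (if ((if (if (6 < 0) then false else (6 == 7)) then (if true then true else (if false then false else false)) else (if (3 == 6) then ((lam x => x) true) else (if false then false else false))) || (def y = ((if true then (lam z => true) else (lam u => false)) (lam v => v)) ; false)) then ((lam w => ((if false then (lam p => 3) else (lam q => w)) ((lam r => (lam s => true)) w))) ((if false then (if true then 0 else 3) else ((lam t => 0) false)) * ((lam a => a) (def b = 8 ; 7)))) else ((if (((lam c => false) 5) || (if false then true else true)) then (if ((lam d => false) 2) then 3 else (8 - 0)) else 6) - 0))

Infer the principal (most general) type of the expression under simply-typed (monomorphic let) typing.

Working:
  unify Int ~ Int
  unify Int ~ Int
  unify Bool ~ Bool
  unify Int ~ Int
  unify Int ~ Int
  unify Bool ~ Bool
  unify Bool ~ Bool
  unify Bool ~ Bool
  unify Bool ~ Bool
  unify Bool ~ Bool
  unify Bool ~ Bool
  unify Int ~ Int
  unify Int ~ Int
  unify Bool ~ Bool
x : a
\x._ : a -> a
  unify a -> a ~ Bool -> b
  unify a ~ Bool
  unify Bool ~ b
_ _ : Bool
  unify Bool ~ Bool
  unify Bool ~ Bool
  unify Bool ~ Bool
  unify Bool ~ Bool
  unify Bool ~ Bool
  unify Bool ~ Bool
\z._ : c -> Bool
\u._ : d -> Bool
  unify c -> Bool ~ d -> Bool
  unify c ~ d
  unify Bool ~ Bool
v : e
\v._ : e -> e
  unify d -> Bool ~ (e -> e) -> f
  unify d ~ e -> e
  unify Bool ~ f
_ _ : Bool
let y : Bool
  unify Bool ~ Bool
  unify Bool ~ Bool
  unify Bool ~ Bool
\p._ : h -> Int
w : g
\q._ : i -> g
  unify h -> Int ~ i -> g
  unify h ~ i
  unify Int ~ g
\s._ : k -> Bool
\r._ : j -> k -> Bool
w : Int
  unify j -> k -> Bool ~ Int -> l
  unify j ~ Int
  unify k -> Bool ~ l
_ _ : k -> Bool
  unify i -> Int ~ (k -> Bool) -> m
  unify i ~ k -> Bool
  unify Int ~ m
_ _ : Int
\w._ : Int -> Int
  unify Bool ~ Bool
  unify Bool ~ Bool
  unify Int ~ Int
\t._ : n -> Int
  unify n -> Int ~ Bool -> o
  unify n ~ Bool
  unify Int ~ o
_ _ : Int
  unify Int ~ Int
  unify Int ~ Int
a : p
\a._ : p -> p
let b : Int
  unify p -> p ~ Int -> q
  unify p ~ Int
  unify Int ~ q
_ _ : Int
  unify Int ~ Int
  unify Int -> Int ~ Int -> r
  unify Int ~ Int
  unify Int ~ r
_ _ : Int
\c._ : s -> Bool
  unify s -> Bool ~ Int -> t
  unify s ~ Int
  unify Bool ~ t
_ _ : Bool
  unify Bool ~ Bool
  unify Bool ~ Bool
  unify Bool ~ Bool
  unify Bool ~ Bool
  unify Bool ~ Bool
\d._ : u -> Bool
  unify u -> Bool ~ Int -> v
  unify u ~ Int
  unify Bool ~ v
_ _ : Bool
  unify Bool ~ Bool
  unify Int ~ Int
  unify Int ~ Int
  unify Int ~ Int
  unify Int ~ Int
  unify Int ~ Int
  unify Int ~ Int
  unify Int ~ Int

Answer: Int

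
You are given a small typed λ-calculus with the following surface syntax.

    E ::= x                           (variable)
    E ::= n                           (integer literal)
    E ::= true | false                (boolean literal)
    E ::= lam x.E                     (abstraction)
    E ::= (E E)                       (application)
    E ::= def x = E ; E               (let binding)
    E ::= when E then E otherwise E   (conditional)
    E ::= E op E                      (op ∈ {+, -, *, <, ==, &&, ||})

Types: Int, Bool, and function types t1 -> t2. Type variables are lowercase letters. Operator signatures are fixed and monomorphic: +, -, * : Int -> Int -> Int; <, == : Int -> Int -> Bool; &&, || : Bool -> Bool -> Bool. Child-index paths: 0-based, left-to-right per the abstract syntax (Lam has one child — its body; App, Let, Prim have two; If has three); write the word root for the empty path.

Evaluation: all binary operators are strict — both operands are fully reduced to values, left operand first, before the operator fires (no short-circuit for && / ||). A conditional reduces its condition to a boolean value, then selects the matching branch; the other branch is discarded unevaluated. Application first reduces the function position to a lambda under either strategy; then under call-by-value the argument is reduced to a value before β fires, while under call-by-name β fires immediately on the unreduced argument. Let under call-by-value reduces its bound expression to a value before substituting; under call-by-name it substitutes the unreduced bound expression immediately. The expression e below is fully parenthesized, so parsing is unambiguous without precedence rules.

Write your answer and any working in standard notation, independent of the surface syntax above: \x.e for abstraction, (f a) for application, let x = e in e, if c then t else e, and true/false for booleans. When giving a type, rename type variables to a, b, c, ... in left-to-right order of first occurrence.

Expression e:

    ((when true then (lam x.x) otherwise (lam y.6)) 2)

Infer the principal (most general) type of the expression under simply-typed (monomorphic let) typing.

Derivation:
  unify Bool ~ Bool
x : a
\x._ : a -> a
\y._ : b -> Int
  unify a -> a ~ b -> Int
  unify a ~ b
  unify b ~ Int
  unify Int -> Int ~ Int -> c
  unify Int ~ Int
  unify Int ~ c
_ _ : Int

Answer: Int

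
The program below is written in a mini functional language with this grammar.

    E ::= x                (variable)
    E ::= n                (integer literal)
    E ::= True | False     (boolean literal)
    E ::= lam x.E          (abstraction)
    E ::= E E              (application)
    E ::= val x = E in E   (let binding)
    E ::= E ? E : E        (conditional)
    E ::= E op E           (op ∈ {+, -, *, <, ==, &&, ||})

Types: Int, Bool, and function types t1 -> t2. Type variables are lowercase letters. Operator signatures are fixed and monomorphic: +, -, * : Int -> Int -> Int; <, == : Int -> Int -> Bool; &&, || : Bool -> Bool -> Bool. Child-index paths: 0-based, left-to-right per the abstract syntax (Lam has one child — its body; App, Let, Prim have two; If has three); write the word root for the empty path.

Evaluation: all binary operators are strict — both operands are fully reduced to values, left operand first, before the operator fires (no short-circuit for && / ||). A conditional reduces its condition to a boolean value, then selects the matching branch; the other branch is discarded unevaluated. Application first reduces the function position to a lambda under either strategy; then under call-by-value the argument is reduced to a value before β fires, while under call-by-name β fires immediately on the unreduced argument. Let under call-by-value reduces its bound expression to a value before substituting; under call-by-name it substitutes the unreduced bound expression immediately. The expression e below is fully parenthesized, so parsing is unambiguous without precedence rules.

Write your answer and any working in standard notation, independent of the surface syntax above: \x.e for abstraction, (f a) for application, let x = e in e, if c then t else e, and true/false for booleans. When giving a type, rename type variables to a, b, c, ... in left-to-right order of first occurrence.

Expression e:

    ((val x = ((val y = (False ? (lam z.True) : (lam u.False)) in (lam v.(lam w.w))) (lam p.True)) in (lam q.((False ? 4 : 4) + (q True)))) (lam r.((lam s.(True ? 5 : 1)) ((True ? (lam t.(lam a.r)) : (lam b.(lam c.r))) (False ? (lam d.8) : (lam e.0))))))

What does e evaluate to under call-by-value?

Answer: 9

Trace:
step 0: ((let x = ((let y = (if false then (\z.true) else (\u.false)) in (\v.(\w.w))) (\p.true)) in (\q.((if false then 4 else 4) + (q true)))) (\r.((\s.(if true then 5 else 1)) ((if true then (\t.(\a.r)) else (\b.(\c.r))) (if false then (\d.8) else (\e.0))))))
step 1: [if@0.0.0.0] ((let x = ((let y = (\u.false) in (\v.(\w.w))) (\p.true)) in (\q.((if false then 4 else 4) + (q true)))) (\r.((\s.(if true then 5 else 1)) ((if true then (\t.(\a.r)) else (\b.(\c.r))) (if false then (\d.8) else (\e.0))))))
step 2: [let@0.0.0] ((let x = ((\v.(\w.w)) (\p.true)) in (\q.((if false then 4 else 4) + (q true)))) (\r.((\s.(if true then 5 else 1)) ((if true then (\t.(\a.r)) else (\b.(\c.r))) (if false then (\d.8) else (\e.0))))))
step 3: [beta@0.0] ((let x = (\w.w) in (\q.((if false then 4 else 4) + (q true)))) (\r.((\s.(if true then 5 else 1)) ((if true then (\t.(\a.r)) else (\b.(\c.r))) (if false then (\d.8) else (\e.0))))))
step 4: [let@0] ((\q.((if false then 4 else 4) + (q true))) (\r.((\s.(if true then 5 else 1)) ((if true then (\t.(\a.r)) else (\b.(\c.r))) (if false then (\d.8) else (\e.0))))))
step 5: [beta@root] ((if false then 4 else 4) + ((\r.((\s.(if true then 5 else 1)) ((if true then (\t.(\a.r)) else (\b.(\c.r))) (if false then (\d.8) else (\e.0))))) true))
step 6: [if@0] (4 + ((\r.((\s.(if true then 5 else 1)) ((if true then (\t.(\a.r)) else (\b.(\c.r))) (if false then (\d.8) else (\e.0))))) true))
step 7: [beta@1] (4 + ((\s.(if true then 5 else 1)) ((if true then (\t.(\a.true)) else (\b.(\c.true))) (if false then (\d.8) else (\e.0)))))
step 8: [if@1.1.0] (4 + ((\s.(if true then 5 else 1)) ((\t.(\a.true)) (if false then (\d.8) else (\e.0)))))
step 9: [if@1.1.1] (4 + ((\s.(if true then 5 else 1)) ((\t.(\a.true)) (\e.0))))
step 10: [beta@1.1] (4 + ((\s.(if true then 5 else 1)) (\a.true)))
step 11: [beta@1] (4 + (if true then 5 else 1))
step 12: [if@1] (4 + 5)
step 13: [delta@root] 9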